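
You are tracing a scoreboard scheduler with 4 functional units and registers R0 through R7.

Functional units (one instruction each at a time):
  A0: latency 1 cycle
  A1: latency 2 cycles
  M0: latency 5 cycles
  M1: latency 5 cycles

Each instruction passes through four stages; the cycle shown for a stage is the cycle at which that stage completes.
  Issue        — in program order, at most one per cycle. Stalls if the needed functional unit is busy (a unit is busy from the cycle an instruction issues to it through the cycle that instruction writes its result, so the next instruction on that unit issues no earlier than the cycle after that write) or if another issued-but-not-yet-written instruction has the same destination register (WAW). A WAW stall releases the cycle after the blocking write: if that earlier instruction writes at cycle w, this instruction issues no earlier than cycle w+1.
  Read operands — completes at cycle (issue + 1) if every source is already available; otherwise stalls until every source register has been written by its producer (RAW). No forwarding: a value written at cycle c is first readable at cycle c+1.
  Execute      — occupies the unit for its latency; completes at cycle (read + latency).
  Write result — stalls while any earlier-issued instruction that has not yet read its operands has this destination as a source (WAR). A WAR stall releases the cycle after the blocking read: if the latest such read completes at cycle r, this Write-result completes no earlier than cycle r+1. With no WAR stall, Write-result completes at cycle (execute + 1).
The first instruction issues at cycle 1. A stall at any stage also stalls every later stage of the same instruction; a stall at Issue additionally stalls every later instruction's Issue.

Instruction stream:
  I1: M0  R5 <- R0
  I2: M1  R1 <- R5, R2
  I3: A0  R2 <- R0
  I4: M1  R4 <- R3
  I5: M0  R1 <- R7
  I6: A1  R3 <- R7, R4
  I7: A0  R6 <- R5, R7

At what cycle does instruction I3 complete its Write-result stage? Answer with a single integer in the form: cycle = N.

cycle = 10

I1 -> (1, 2, 7, 8)
I2 -> (2, 9, 14, 15)  // RAW R5: wait I1 write@8
I3 -> (3, 4, 5, 10)  // WAR R2: wait I2 read@9
I4 -> (16, 17, 22, 23)  // struct: M1 busy until I2 writes@15
I5 -> (17, 18, 23, 24)
I6 -> (18, 24, 26, 27)  // RAW R4: wait I4 write@23
I7 -> (19, 20, 21, 22)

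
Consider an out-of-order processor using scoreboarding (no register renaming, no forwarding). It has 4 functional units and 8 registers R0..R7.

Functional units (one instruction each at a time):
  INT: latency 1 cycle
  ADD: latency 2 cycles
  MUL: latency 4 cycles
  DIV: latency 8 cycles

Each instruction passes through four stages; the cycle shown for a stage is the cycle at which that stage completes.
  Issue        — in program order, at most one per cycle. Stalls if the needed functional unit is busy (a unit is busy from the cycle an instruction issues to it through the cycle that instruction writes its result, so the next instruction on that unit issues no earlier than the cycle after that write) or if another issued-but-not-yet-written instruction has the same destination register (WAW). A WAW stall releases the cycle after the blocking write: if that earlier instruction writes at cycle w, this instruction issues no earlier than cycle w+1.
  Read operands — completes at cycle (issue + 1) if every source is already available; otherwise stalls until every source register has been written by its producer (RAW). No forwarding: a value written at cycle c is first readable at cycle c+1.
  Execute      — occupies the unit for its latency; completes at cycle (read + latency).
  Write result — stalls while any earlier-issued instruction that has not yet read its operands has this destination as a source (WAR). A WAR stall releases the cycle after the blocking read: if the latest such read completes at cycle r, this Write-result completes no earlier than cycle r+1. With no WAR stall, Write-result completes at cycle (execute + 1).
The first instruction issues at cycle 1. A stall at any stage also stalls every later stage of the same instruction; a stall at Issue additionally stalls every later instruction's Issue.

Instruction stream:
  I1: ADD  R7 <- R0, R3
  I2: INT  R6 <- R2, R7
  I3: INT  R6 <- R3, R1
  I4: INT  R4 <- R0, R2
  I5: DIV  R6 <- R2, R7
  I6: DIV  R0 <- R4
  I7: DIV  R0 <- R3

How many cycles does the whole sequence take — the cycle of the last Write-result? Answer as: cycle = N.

1) issue 1, read 2, done 4, write 5
2) issue 2, read 6, done 7, write 8  <RAW R7: wait I1 write@5>
3) issue 9, read 10, done 11, write 12  <struct: INT busy until I2 writes@8>
4) issue 13, read 14, done 15, write 16  <struct: INT busy until I3 writes@12>
5) issue 14, read 15, done 23, write 24
6) issue 25, read 26, done 34, write 35  <struct: DIV busy until I5 writes@24>
7) issue 36, read 37, done 45, write 46  <struct: DIV busy until I6 writes@35>

cycle = 46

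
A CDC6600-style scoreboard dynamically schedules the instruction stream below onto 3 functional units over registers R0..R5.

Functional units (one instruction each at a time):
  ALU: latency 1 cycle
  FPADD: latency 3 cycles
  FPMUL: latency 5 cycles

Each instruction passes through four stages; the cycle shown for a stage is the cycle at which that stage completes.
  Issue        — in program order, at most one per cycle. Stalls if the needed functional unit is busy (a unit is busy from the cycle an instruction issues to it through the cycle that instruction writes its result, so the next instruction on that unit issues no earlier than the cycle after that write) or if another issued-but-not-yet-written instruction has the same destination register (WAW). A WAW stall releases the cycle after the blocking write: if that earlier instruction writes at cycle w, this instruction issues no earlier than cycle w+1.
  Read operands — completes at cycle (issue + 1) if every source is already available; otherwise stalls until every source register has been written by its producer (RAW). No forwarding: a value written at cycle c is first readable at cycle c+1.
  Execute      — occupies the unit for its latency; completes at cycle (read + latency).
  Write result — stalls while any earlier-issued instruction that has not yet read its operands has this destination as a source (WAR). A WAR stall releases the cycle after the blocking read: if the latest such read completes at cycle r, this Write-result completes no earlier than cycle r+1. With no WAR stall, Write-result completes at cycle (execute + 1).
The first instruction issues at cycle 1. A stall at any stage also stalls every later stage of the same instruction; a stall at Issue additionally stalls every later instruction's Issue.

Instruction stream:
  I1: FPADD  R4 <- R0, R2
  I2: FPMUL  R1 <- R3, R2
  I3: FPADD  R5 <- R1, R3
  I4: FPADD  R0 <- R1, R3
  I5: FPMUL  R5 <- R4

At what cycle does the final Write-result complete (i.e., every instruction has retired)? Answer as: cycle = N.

I1  is:1  ro:2  ex:5  wr:6
I2  is:2  ro:3  ex:8  wr:9
I3  is:7  ro:10  ex:13  wr:14  — struct: FPADD busy until I1 writes@6, RAW R1: wait I2 write@9
I4  is:15  ro:16  ex:19  wr:20  — struct: FPADD busy until I3 writes@14
I5  is:16  ro:17  ex:22  wr:23

cycle = 23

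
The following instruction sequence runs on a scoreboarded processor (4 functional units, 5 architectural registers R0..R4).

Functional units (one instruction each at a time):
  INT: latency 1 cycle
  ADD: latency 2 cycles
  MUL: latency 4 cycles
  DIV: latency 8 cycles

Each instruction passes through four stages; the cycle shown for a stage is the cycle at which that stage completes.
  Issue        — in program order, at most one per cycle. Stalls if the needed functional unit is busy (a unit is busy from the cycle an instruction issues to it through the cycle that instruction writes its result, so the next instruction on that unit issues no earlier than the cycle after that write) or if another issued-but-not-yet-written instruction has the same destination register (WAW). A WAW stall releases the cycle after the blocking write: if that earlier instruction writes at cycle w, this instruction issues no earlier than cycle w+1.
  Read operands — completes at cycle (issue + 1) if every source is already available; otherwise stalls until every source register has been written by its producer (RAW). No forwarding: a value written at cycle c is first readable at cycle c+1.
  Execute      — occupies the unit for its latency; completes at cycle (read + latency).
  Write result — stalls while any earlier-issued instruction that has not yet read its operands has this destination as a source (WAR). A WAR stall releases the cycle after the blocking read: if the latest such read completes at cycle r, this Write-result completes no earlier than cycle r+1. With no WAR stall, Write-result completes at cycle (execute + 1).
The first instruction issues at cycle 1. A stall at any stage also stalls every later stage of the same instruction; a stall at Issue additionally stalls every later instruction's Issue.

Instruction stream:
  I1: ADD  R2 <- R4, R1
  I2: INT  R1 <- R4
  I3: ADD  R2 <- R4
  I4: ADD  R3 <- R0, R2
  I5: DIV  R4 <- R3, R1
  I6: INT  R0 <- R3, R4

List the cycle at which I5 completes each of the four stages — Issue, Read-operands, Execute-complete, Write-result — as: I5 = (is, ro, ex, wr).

I1  is:1  ro:2  ex:4  wr:5
I2  is:2  ro:3  ex:4  wr:5
I3  is:6  ro:7  ex:9  wr:10  — struct: ADD busy until I1 writes@5
I4  is:11  ro:12  ex:14  wr:15  — struct: ADD busy until I3 writes@10
I5  is:12  ro:16  ex:24  wr:25  — RAW R3: wait I4 write@15
I6  is:13  ro:26  ex:27  wr:28  — RAW R4: wait I5 write@25

I5 = (12, 16, 24, 25)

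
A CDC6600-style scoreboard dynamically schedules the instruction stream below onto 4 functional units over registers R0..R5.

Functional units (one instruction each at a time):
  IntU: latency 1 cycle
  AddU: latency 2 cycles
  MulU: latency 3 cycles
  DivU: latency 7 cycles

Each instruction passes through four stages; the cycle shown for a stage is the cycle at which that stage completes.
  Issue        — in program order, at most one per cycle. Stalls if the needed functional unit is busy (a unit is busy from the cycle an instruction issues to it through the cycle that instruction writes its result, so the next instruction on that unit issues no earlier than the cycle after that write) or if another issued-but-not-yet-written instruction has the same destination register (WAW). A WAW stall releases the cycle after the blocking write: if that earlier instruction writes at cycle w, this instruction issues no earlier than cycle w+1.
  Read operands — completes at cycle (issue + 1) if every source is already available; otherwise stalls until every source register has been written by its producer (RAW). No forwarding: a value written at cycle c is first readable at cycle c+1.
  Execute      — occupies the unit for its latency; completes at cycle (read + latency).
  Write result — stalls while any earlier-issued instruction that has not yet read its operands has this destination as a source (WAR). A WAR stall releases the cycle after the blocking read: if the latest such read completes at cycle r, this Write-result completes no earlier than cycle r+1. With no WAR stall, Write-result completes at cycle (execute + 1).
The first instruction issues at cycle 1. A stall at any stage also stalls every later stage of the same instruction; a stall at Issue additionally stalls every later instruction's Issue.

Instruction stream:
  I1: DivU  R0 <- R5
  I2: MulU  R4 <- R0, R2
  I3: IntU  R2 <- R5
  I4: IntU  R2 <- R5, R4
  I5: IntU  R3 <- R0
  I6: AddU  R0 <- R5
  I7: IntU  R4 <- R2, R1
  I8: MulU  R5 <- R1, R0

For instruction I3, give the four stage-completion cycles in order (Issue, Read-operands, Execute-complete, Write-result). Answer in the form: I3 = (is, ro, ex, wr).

I3 = (3, 4, 5, 12)

t=1  I1→DivU
t=2  I1 RO; I2→MulU
t=3  I3→IntU
t=4  I3 RO
t=5  I3 EX
t=9  I1 EX
t=10  I1 WR R0
t=11  I2 RO
t=12  I3 WR R2
t=13  I4→IntU
t=14  I2 EX
t=15  I2 WR R4
t=16  I4 RO
t=17  I4 EX
t=18  I4 WR R2
t=19  I5→IntU
t=20  I5 RO; I6→AddU
t=21  I5 EX; I6 RO
t=22  I5 WR R3
t=23  I6 EX; I7→IntU
t=24  I6 WR R0; I7 RO; I8→MulU
t=25  I7 EX; I8 RO
t=26  I7 WR R4
t=28  I8 EX
t=29  I8 WR R5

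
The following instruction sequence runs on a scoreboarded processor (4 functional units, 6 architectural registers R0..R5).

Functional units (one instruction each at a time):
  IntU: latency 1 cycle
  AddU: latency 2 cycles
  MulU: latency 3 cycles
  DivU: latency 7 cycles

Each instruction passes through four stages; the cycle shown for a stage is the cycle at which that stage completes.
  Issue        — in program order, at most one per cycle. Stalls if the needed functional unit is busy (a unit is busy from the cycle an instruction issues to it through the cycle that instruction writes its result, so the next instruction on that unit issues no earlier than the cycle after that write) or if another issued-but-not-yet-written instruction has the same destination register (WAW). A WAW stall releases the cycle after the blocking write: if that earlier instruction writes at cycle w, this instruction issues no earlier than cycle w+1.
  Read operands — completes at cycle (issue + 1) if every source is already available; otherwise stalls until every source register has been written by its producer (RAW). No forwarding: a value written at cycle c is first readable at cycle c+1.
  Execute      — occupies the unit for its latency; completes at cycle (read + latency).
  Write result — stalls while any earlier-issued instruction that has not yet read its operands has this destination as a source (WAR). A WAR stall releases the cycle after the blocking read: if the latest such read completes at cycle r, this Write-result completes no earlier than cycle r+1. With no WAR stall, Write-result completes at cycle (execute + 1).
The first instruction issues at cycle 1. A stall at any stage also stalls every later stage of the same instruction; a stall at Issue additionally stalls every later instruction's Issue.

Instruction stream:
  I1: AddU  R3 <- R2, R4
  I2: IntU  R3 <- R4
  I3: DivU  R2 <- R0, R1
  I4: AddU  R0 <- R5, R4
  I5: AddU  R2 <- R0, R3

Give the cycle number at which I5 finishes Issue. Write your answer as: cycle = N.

[1] I1 dispatched to AddU
[2] I1 operands ready
[4] I1 complete
[5] R3←I1
[6] I2 dispatched to IntU
[7] I2 operands ready · I3 dispatched to DivU
[8] I2 complete · I3 operands ready · I4 dispatched to AddU
[9] R3←I2 · I4 operands ready
[11] I4 complete
[12] R0←I4
[15] I3 complete
[16] R2←I3
[17] I5 dispatched to AddU
[18] I5 operands ready
[20] I5 complete
[21] R2←I5

cycle = 17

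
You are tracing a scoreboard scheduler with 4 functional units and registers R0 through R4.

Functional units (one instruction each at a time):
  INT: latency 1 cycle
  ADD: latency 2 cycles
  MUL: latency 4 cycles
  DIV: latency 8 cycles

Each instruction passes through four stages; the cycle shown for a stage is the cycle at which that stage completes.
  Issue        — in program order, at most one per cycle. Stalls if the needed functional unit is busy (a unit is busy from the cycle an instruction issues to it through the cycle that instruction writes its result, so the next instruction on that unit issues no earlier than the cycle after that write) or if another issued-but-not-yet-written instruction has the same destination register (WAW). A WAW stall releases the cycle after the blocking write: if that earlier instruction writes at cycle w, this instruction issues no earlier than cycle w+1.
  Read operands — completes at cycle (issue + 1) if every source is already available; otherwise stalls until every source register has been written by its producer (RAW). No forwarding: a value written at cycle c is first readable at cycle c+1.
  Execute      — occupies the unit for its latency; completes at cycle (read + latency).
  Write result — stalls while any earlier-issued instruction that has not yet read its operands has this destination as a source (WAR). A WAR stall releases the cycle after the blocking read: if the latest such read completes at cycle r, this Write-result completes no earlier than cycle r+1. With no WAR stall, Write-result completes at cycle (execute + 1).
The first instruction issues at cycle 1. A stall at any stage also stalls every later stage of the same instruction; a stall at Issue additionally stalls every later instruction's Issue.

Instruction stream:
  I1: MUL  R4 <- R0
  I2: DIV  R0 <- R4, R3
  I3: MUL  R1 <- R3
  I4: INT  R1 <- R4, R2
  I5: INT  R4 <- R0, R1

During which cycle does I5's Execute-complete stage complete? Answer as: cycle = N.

1) issue 1, read 2, done 6, write 7
2) issue 2, read 8, done 16, write 17  <RAW R4: wait I1 write@7>
3) issue 8, read 9, done 13, write 14  <struct: MUL busy until I1 writes@7>
4) issue 15, read 16, done 17, write 18  <WAW R1: wait I3 write@14>
5) issue 19, read 20, done 21, write 22  <struct: INT busy until I4 writes@18>

cycle = 21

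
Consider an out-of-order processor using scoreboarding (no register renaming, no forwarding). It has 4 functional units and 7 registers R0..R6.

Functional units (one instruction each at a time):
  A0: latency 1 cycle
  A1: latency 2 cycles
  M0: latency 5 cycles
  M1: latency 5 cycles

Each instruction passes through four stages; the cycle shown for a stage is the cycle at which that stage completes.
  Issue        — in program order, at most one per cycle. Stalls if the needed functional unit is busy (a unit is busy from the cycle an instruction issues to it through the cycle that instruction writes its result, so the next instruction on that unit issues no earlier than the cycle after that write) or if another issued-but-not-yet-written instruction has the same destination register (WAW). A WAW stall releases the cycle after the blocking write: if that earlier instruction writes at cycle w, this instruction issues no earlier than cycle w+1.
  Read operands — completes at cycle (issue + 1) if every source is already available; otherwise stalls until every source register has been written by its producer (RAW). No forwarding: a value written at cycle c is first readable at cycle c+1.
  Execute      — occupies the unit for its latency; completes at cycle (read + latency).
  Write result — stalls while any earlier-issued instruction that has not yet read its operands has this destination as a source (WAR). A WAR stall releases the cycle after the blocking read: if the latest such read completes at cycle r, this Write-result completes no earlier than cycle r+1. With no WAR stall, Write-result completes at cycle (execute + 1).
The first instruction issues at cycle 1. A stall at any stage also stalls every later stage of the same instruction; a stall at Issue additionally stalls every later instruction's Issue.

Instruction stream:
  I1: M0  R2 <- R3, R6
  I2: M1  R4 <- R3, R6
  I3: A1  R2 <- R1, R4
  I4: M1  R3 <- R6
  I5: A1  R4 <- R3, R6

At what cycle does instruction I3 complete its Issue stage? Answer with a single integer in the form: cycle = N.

I1  is:1  ro:2  ex:7  wr:8
I2  is:2  ro:3  ex:8  wr:9
I3  is:9  ro:10  ex:12  wr:13  — WAW R2: wait I1 write@8
I4  is:10  ro:11  ex:16  wr:17
I5  is:14  ro:18  ex:20  wr:21  — struct: A1 busy until I3 writes@13, RAW R3: wait I4 write@17

cycle = 9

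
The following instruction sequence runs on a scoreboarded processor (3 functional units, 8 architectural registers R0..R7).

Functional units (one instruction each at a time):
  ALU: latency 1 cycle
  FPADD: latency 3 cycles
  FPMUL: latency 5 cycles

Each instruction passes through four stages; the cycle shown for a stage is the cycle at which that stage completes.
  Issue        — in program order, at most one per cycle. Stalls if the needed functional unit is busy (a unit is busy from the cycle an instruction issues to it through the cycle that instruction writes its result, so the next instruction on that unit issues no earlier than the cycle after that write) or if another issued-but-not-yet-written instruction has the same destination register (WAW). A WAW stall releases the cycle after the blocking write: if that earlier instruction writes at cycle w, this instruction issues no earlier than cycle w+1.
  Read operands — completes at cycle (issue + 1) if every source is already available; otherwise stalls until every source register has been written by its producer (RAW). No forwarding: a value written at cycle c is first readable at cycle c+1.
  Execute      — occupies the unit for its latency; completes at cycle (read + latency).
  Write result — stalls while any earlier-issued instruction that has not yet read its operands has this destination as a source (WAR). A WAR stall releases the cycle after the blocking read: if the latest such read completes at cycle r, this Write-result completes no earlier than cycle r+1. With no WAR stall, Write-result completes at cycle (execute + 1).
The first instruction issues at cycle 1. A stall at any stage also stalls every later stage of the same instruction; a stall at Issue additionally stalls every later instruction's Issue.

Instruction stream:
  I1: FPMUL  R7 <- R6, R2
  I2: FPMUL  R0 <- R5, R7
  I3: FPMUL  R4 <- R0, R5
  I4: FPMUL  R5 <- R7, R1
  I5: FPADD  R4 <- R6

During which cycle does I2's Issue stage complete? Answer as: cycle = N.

  I1 | 1 | 2 | 7 | 8
  I2 | 9 | 10 | 15 | 16   struct: FPMUL busy until I1 writes@8
  I3 | 17 | 18 | 23 | 24   struct: FPMUL busy until I2 writes@16
  I4 | 25 | 26 | 31 | 32   struct: FPMUL busy until I3 writes@24
  I5 | 26 | 27 | 30 | 31

cycle = 9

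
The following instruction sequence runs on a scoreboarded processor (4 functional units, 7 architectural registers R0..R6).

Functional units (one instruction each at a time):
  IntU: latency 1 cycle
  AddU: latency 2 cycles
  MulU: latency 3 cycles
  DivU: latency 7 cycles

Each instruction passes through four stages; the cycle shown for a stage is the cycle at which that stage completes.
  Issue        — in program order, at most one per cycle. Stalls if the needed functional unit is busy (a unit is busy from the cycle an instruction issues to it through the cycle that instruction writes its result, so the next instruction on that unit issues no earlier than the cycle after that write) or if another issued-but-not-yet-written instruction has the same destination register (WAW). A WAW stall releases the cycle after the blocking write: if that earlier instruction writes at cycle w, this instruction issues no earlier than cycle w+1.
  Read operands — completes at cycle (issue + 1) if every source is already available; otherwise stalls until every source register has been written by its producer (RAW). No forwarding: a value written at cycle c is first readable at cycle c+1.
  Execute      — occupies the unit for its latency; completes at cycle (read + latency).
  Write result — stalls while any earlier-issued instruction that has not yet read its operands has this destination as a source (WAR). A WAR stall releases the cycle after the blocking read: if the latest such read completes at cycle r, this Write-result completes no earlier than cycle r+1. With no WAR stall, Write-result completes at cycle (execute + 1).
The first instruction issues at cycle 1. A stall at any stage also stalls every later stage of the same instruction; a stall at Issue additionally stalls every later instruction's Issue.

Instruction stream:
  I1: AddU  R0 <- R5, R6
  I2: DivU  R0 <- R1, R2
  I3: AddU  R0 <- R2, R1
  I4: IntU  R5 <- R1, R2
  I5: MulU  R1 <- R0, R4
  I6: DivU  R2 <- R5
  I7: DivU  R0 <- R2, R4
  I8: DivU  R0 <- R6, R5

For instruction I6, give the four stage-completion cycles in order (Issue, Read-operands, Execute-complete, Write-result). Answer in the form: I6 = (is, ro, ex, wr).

t=1  I1→AddU
t=2  I1 RO
t=4  I1 EX
t=5  I1 WR R0
t=6  I2→DivU
t=7  I2 RO
t=14  I2 EX
t=15  I2 WR R0
t=16  I3→AddU
t=17  I3 RO · I4→IntU
t=18  I4 RO · I5→MulU
t=19  I3 EX · I4 EX · I6→DivU
t=20  I3 WR R0 · I4 WR R5
t=21  I5 RO · I6 RO
t=24  I5 EX
t=25  I5 WR R1
t=28  I6 EX
t=29  I6 WR R2
t=30  I7→DivU
t=31  I7 RO
t=38  I7 EX
t=39  I7 WR R0
t=40  I8→DivU
t=41  I8 RO
t=48  I8 EX
t=49  I8 WR R0

I6 = (19, 21, 28, 29)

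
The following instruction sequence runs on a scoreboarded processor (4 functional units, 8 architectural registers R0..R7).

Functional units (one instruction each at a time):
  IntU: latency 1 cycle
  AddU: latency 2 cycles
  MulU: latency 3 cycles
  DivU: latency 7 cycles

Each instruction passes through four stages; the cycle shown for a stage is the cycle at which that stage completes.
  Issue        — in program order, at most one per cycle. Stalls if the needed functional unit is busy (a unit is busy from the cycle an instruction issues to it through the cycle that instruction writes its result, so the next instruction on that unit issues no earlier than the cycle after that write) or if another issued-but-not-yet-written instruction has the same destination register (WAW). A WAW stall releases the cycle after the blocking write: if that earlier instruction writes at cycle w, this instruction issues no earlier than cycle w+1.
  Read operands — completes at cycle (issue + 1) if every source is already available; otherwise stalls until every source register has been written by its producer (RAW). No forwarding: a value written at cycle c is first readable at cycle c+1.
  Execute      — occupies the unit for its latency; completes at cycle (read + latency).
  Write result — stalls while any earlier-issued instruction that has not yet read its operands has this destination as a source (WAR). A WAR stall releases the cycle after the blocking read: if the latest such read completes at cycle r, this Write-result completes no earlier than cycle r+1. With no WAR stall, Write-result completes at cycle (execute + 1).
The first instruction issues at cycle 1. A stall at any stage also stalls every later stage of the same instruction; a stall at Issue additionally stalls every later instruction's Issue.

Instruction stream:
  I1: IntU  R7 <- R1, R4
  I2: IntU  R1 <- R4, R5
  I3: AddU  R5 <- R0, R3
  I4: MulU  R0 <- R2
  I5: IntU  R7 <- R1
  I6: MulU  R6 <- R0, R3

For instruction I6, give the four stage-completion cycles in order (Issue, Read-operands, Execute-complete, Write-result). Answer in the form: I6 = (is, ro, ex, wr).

t=1  I1→IntU
t=2  I1 RO
t=3  I1 EX
t=4  I1 WR R7
t=5  I2→IntU
t=6  I2 RO | I3→AddU
t=7  I2 EX | I3 RO | I4→MulU
t=8  I2 WR R1 | I4 RO
t=9  I3 EX | I5→IntU
t=10  I3 WR R5 | I5 RO
t=11  I4 EX | I5 EX
t=12  I4 WR R0 | I5 WR R7
t=13  I6→MulU
t=14  I6 RO
t=17  I6 EX
t=18  I6 WR R6

I6 = (13, 14, 17, 18)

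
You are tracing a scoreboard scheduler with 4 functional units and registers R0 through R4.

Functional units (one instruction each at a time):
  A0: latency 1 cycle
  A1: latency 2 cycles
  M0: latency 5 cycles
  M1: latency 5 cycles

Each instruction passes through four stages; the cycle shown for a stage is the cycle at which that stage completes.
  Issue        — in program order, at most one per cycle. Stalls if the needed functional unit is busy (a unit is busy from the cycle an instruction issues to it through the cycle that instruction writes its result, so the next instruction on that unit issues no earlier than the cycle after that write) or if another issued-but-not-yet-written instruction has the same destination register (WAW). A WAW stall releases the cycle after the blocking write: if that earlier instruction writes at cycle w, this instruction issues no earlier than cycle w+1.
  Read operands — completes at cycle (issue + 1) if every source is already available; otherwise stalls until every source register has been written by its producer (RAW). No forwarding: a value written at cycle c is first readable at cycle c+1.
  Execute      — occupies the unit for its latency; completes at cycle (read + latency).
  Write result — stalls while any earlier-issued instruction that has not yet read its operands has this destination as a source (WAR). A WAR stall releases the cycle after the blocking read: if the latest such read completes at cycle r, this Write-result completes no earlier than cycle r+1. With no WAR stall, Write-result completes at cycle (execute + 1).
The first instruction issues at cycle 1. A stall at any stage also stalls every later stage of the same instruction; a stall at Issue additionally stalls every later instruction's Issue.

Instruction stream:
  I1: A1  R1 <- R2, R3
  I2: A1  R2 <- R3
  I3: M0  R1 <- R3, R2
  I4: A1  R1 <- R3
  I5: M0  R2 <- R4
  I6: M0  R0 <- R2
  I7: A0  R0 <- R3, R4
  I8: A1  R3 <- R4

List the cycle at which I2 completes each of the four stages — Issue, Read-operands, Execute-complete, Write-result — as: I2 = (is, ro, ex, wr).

cycle 1: I1 dispatched to A1
cycle 2: I1 operands ready
cycle 4: I1 complete
cycle 5: R1←I1
cycle 6: I2 dispatched to A1
cycle 7: I2 operands ready · I3 dispatched to M0
cycle 9: I2 complete
cycle 10: R2←I2
cycle 11: I3 operands ready
cycle 16: I3 complete
cycle 17: R1←I3
cycle 18: I4 dispatched to A1
cycle 19: I4 operands ready · I5 dispatched to M0
cycle 20: I5 operands ready
cycle 21: I4 complete
cycle 22: R1←I4
cycle 25: I5 complete
cycle 26: R2←I5
cycle 27: I6 dispatched to M0
cycle 28: I6 operands ready
cycle 33: I6 complete
cycle 34: R0←I6
cycle 35: I7 dispatched to A0
cycle 36: I7 operands ready · I8 dispatched to A1
cycle 37: I7 complete · I8 operands ready
cycle 38: R0←I7
cycle 39: I8 complete
cycle 40: R3←I8

I2 = (6, 7, 9, 10)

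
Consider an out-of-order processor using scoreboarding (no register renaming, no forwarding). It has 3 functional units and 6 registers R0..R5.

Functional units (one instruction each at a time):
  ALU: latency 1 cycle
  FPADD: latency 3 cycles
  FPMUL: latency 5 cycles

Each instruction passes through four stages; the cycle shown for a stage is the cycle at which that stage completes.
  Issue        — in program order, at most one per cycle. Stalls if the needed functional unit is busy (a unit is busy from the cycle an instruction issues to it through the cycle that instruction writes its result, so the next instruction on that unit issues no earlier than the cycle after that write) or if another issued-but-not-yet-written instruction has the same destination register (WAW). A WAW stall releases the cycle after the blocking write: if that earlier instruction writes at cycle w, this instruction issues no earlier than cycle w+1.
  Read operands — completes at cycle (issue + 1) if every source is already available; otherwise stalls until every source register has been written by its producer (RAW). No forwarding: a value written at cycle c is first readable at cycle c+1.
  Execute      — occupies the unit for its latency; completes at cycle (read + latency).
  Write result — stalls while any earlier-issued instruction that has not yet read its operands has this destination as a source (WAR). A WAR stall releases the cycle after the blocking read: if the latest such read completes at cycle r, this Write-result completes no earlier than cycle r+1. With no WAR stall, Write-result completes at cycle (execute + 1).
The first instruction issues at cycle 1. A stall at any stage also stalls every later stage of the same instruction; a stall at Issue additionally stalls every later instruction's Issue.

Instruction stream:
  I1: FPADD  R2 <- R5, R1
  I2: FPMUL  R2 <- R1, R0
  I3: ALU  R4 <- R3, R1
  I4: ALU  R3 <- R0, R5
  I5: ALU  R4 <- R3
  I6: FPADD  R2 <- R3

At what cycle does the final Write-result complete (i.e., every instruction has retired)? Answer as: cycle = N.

[I1] 1/2/5/6
[I2] 7/8/13/14  (WAW R2: wait I1 write@6)
[I3] 8/9/10/11
[I4] 12/13/14/15  (struct: ALU busy until I3 writes@11)
[I5] 16/17/18/19  (struct: ALU busy until I4 writes@15)
[I6] 17/18/21/22

cycle = 22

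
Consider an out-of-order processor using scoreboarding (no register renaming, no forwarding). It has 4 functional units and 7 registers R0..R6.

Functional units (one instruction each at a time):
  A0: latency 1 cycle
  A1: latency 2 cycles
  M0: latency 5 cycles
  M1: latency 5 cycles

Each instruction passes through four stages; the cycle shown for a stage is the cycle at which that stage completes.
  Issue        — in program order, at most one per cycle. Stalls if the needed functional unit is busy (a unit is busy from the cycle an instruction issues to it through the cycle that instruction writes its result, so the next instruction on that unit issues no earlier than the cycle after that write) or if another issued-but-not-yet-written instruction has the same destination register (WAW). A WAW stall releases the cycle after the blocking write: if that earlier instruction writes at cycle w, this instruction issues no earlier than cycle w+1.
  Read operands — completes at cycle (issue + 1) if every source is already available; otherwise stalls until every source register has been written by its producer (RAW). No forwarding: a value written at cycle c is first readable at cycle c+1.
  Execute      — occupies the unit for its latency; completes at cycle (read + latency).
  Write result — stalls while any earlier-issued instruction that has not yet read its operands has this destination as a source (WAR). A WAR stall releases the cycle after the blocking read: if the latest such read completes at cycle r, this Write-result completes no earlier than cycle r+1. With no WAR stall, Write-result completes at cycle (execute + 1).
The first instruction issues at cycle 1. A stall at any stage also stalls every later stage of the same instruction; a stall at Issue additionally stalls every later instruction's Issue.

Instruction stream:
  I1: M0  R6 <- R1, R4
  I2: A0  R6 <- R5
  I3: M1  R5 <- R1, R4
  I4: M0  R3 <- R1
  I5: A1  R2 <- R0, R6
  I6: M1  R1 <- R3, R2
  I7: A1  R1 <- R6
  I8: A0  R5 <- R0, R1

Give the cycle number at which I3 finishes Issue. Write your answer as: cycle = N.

cycle = 10

[1] issue I1 (M0)
[2] I1 read-ops
[7] I1 finished on M0
[8] I1→R6
[9] issue I2 (A0)
[10] I2 read-ops, issue I3 (M1)
[11] I2 finished on A0, I3 read-ops, issue I4 (M0)
[12] I2→R6, I4 read-ops, issue I5 (A1)
[13] I5 read-ops
[15] I5 finished on A1
[16] I3 finished on M1, I5→R2
[17] I3→R5, I4 finished on M0
[18] I4→R3, issue I6 (M1)
[19] I6 read-ops
[24] I6 finished on M1
[25] I6→R1
[26] issue I7 (A1)
[27] I7 read-ops, issue I8 (A0)
[29] I7 finished on A1
[30] I7→R1
[31] I8 read-ops
[32] I8 finished on A0
[33] I8→R5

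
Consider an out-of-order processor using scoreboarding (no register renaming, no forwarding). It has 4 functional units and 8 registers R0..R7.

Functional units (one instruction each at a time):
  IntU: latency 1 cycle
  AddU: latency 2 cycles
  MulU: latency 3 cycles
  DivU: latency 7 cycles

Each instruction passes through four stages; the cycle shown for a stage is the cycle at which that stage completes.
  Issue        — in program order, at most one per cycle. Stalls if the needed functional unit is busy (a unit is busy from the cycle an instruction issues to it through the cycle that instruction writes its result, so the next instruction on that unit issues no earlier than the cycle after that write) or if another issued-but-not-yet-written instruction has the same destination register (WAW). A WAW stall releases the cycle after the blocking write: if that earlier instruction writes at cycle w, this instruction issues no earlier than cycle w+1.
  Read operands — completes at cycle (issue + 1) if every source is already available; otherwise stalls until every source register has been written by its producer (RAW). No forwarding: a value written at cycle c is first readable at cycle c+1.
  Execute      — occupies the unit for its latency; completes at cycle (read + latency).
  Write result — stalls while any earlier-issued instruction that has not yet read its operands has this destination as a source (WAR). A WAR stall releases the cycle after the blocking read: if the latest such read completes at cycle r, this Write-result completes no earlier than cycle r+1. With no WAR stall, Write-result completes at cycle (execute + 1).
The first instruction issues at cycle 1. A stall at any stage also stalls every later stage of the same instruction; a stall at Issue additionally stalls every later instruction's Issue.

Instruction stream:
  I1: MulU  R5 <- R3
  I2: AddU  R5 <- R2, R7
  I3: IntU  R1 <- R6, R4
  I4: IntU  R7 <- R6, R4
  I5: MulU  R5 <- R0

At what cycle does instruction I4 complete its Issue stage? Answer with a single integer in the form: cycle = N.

I1  is:1  ro:2  ex:5  wr:6
I2  is:7  ro:8  ex:10  wr:11  — WAW R5: wait I1 write@6
I3  is:8  ro:9  ex:10  wr:11
I4  is:12  ro:13  ex:14  wr:15  — struct: IntU busy until I3 writes@11
I5  is:13  ro:14  ex:17  wr:18

cycle = 12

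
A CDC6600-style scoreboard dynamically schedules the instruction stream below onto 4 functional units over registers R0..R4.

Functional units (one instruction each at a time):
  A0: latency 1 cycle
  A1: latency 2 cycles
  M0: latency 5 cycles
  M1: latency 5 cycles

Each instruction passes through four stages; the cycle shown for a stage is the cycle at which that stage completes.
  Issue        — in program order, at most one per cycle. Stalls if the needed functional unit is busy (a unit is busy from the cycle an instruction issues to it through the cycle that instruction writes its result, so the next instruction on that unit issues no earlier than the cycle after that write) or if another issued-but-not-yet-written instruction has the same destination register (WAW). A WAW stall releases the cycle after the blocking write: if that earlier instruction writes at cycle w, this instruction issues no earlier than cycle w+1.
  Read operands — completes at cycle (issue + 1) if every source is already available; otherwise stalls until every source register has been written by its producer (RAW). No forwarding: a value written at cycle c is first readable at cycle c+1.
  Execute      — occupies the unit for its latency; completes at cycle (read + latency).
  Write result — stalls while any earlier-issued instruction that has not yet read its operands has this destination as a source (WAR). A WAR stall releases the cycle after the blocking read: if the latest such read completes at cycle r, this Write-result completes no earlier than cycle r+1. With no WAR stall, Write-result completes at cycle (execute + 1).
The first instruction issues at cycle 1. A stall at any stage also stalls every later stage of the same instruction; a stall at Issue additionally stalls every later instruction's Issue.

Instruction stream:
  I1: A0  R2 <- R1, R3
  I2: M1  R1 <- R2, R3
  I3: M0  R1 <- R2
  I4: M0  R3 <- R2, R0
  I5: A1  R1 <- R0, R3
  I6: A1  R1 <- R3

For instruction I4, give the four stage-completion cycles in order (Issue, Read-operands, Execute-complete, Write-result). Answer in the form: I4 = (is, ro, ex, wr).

[1] I1 dispatched to A0
[2] I1 operands ready | I2 dispatched to M1
[3] I1 complete
[4] R2←I1
[5] I2 operands ready
[10] I2 complete
[11] R1←I2
[12] I3 dispatched to M0
[13] I3 operands ready
[18] I3 complete
[19] R1←I3
[20] I4 dispatched to M0
[21] I4 operands ready | I5 dispatched to A1
[26] I4 complete
[27] R3←I4
[28] I5 operands ready
[30] I5 complete
[31] R1←I5
[32] I6 dispatched to A1
[33] I6 operands ready
[35] I6 complete
[36] R1←I6

I4 = (20, 21, 26, 27)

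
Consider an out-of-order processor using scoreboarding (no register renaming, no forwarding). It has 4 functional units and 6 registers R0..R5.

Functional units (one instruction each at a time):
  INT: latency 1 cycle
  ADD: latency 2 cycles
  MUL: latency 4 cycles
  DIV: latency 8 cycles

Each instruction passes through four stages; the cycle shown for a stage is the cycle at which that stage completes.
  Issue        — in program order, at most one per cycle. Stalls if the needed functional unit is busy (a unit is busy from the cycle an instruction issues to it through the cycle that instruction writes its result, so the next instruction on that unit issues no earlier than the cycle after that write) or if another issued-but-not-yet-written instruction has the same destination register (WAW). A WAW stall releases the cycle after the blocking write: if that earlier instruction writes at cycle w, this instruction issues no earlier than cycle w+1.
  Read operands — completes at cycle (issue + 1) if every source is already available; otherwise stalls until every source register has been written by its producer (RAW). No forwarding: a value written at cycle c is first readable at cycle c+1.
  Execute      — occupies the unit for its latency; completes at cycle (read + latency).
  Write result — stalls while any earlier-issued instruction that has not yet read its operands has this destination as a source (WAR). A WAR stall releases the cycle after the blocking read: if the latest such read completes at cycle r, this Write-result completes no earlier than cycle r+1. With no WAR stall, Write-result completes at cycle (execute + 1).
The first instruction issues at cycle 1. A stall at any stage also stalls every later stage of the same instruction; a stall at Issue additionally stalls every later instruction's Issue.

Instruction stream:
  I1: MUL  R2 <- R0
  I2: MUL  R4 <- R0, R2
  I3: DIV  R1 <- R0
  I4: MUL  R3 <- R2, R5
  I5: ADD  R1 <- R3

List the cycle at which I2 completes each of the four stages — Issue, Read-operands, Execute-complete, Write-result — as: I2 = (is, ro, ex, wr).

I2 = (8, 9, 13, 14)

I1: IS=1 RO=2 EX=6 WR=7
I2: IS=8 RO=9 EX=13 WR=14  [struct: MUL busy until I1 writes@7]
I3: IS=9 RO=10 EX=18 WR=19
I4: IS=15 RO=16 EX=20 WR=21  [struct: MUL busy until I2 writes@14]
I5: IS=20 RO=22 EX=24 WR=25  [WAW R1: wait I3 write@19; RAW R3: wait I4 write@21]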